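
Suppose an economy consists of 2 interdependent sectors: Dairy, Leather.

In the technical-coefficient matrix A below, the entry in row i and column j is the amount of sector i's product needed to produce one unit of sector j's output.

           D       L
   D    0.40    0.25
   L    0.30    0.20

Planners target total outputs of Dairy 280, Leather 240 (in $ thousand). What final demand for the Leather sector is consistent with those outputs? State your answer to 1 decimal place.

I − A =
  [   0.60    -0.25]
  [  -0.30     0.80]
d = (I − A) x:
  d_D = (+0.60)·280 + (-0.25)·240 = 108.0
  d_L = (-0.30)·280 + (+0.80)·240 = 108.0

d_L = 108.0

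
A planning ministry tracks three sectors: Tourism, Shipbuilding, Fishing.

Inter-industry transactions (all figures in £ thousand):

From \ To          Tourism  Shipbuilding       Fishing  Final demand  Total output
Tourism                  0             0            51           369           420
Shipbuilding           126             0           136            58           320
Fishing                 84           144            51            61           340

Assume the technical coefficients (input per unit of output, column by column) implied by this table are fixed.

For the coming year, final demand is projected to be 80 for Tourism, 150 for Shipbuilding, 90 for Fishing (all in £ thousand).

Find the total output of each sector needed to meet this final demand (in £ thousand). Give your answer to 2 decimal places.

Technical coefficients a_ij = z_ij / X_j:
  a_TT = 0/420 = 0.00, a_ST = 126/420 = 0.30, a_FT = 84/420 = 0.20
  a_TS = 0/320 = 0.00, a_SS = 0/320 = 0.00, a_FS = 144/320 = 0.45
  a_TF = 51/340 = 0.15, a_SF = 136/340 = 0.40, a_FF = 51/340 = 0.15
I − A =
  [   1.00     0.00    -0.15]
  [  -0.30     1.00    -0.40]
  [  -0.20    -0.45     0.85]
Cofactors of I−A, C_ij = (−1)^(i+j)·(minor ij) (rows/columns in the sector order above):
  C_11 = (1.00)(0.85) − (-0.40)(-0.45) = 0.6700
  C_12 = −[(-0.30)(0.85) − (-0.40)(-0.20)] = 0.3350
  C_13 = (-0.30)(-0.45) − (1.00)(-0.20) = 0.3350
  C_21 = −[(0.00)(0.85) − (-0.15)(-0.45)] = 0.0675
  C_22 = (1.00)(0.85) − (-0.15)(-0.20) = 0.8200
  C_23 = −[(1.00)(-0.45) − (0.00)(-0.20)] = 0.4500
  C_31 = (0.00)(-0.40) − (-0.15)(1.00) = 0.1500
  C_32 = −[(1.00)(-0.40) − (-0.15)(-0.30)] = 0.4450
  C_33 = (1.00)(1.00) − (0.00)(-0.30) = 1.0000
det(I−A) = Σ_j (I−A)_1j·C_1j = (1.00)(0.6700) + (0.00)(0.3350) + (-0.15)(0.3350) = 0.61975
adj(I−A) = Cᵀ =
  [ 0.6700   0.0675   0.1500]
  [ 0.3350   0.8200   0.4450]
  [ 0.3350   0.4500   1.0000]
(I − A)⁻¹ = adj(I−A) / det(I−A) ≈
  [   1.0811     0.1089     0.2420]
  [   0.5405     1.3231     0.7180]
  [   0.5405     0.7261     1.6136]
x = (I − A)⁻¹ d = adj(I−A)·d / det(I−A), with det(I−A) = 0.61975:
  x_T = (0.6700·80 + 0.0675·150 + 0.1500·90) / 0.61975 = 77.225 / 0.61975 ≈ 124.61
  x_S = (0.3350·80 + 0.8200·150 + 0.4450·90) / 0.61975 = 189.85 / 0.61975 ≈ 306.33
  x_F = (0.3350·80 + 0.4500·150 + 1.0000·90) / 0.61975 = 184.30 / 0.61975 ≈ 297.38

x_T = 124.61, x_S = 306.33, x_F = 297.38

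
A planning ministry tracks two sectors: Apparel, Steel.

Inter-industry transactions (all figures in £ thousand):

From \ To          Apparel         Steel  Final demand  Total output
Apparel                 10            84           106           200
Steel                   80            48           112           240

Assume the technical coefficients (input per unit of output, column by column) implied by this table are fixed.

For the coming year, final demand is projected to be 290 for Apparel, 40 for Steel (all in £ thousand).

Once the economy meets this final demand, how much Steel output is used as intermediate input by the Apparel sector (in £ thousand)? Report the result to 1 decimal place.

Technical coefficients a_ij = z_ij / X_j:
  a_11 = 10/200 = 0.05, a_21 = 80/200 = 0.40
  a_12 = 84/240 = 0.35, a_22 = 48/240 = 0.20
I − A =
  [   0.95    -0.35]
  [  -0.40     0.80]
det(I−A) = (0.95)(0.80) − (-0.35)(-0.40) = 0.6200
adj(I−A) = [[0.80, 0.35], [0.40, 0.95]]
(I − A)⁻¹ = adj(I−A) / det(I−A) ≈
  [   1.2903     0.5645]
  [   0.6452     1.5323]
First solve x = (I − A)⁻¹ d = adj(I−A)·d / det(I−A); in particular x_1 = (0.80·290 + 0.35·40) / 0.6200 = 246.00 / 0.6200 ≈ 396.774.
Intermediate flow from 2 to 1: z_21 = a_21 · x_1 = 0.40 × 246.00 / 0.6200 = 98.40 / 0.6200 ≈ 158.7.

z_21 = 158.7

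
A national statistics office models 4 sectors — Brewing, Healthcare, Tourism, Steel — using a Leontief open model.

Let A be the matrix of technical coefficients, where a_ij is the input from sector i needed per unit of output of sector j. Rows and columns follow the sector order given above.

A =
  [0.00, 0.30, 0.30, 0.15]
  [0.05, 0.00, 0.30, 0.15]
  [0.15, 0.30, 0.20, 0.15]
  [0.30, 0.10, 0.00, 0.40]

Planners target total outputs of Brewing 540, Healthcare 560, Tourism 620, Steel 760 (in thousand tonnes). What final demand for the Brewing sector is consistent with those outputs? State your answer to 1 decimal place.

d_B = 72.0

I − A =
  [   1.00    -0.30    -0.30    -0.15]
  [  -0.05     1.00    -0.30    -0.15]
  [  -0.15    -0.30     0.80    -0.15]
  [  -0.30    -0.10     0.00     0.60]
d = (I − A) x:
  d_B = (+1.00)·540 + (-0.30)·560 + (-0.30)·620 + (-0.15)·760 = 72.0
  d_H = (-0.05)·540 + (+1.00)·560 + (-0.30)·620 + (-0.15)·760 = 233.0
  d_T = (-0.15)·540 + (-0.30)·560 + (+0.80)·620 + (-0.15)·760 = 133.0
  d_S = (-0.30)·540 + (-0.10)·560 + (+0.00)·620 + (+0.60)·760 = 238.0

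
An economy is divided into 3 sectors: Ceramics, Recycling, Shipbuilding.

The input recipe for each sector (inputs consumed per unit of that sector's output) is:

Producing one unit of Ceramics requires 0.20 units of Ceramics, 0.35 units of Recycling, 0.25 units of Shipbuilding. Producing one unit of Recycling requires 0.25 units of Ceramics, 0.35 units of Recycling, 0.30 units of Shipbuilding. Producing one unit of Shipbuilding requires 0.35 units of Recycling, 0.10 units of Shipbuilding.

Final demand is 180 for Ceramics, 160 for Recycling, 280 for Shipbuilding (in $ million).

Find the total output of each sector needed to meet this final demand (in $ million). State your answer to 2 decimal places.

x_C = 518.39, x_R = 938.86, x_S = 768.06

I − A =
  [   0.80    -0.25     0.00]
  [  -0.35     0.65    -0.35]
  [  -0.25    -0.30     0.90]
Cofactors of I−A, C_ij = (−1)^(i+j)·(minor ij) (rows/columns in the sector order above):
  C_11 = (0.65)(0.90) − (-0.35)(-0.30) = 0.4800
  C_12 = −[(-0.35)(0.90) − (-0.35)(-0.25)] = 0.4025
  C_13 = (-0.35)(-0.30) − (0.65)(-0.25) = 0.2675
  C_21 = −[(-0.25)(0.90) − (0.00)(-0.30)] = 0.2250
  C_22 = (0.80)(0.90) − (0.00)(-0.25) = 0.7200
  C_23 = −[(0.80)(-0.30) − (-0.25)(-0.25)] = 0.3025
  C_31 = (-0.25)(-0.35) − (0.00)(0.65) = 0.0875
  C_32 = −[(0.80)(-0.35) − (0.00)(-0.35)] = 0.2800
  C_33 = (0.80)(0.65) − (-0.25)(-0.35) = 0.4325
det(I−A) = Σ_j (I−A)_1j·C_1j = (0.80)(0.4800) + (-0.25)(0.4025) + (0.00)(0.2675) = 0.283375
adj(I−A) = Cᵀ =
  [ 0.4800   0.2250   0.0875]
  [ 0.4025   0.7200   0.2800]
  [ 0.2675   0.3025   0.4325]
(I − A)⁻¹ = adj(I−A) / det(I−A) ≈
  [   1.6939     0.7940     0.3088]
  [   1.4204     2.5408     0.9881]
  [   0.9440     1.0675     1.5262]
x = (I − A)⁻¹ d = adj(I−A)·d / det(I−A), with det(I−A) = 0.283375:
  x_C = (0.4800·180 + 0.2250·160 + 0.0875·280) / 0.283375 = 146.90 / 0.283375 ≈ 518.39
  x_R = (0.4025·180 + 0.7200·160 + 0.2800·280) / 0.283375 = 266.05 / 0.283375 ≈ 938.86
  x_S = (0.2675·180 + 0.3025·160 + 0.4325·280) / 0.283375 = 217.65 / 0.283375 ≈ 768.06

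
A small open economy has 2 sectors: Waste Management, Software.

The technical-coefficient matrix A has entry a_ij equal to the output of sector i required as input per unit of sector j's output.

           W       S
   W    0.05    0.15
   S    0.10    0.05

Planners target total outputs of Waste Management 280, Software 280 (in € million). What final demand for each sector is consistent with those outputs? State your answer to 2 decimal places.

I − A =
  [   0.95    -0.15]
  [  -0.10     0.95]
d = (I − A) x:
  d_W = (+0.95)·280 + (-0.15)·280 = 224.00
  d_S = (-0.10)·280 + (+0.95)·280 = 238.00

d_W = 224.00, d_S = 238.00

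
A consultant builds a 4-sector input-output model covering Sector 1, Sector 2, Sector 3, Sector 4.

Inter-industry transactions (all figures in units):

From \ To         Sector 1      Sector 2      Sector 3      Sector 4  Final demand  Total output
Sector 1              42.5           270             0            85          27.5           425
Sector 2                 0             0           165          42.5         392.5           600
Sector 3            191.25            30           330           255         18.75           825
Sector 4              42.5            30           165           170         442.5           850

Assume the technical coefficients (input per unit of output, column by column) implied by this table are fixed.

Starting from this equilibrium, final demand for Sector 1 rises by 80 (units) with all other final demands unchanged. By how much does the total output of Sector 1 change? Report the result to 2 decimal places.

Technical coefficients a_ij = z_ij / X_j:
  a_11 = 42.5/425 = 0.10, a_21 = 0/425 = 0.00, a_31 = 191.25/425 = 0.45, a_41 = 42.5/425 = 0.10
  a_12 = 270/600 = 0.45, a_22 = 0/600 = 0.00, a_32 = 30/600 = 0.05, a_42 = 30/600 = 0.05
  a_13 = 0/825 = 0.00, a_23 = 165/825 = 0.20, a_33 = 330/825 = 0.40, a_43 = 165/825 = 0.20
  a_14 = 85/850 = 0.10, a_24 = 42.5/850 = 0.05, a_34 = 255/850 = 0.30, a_44 = 170/850 = 0.20
I − A =
  [   0.90    -0.45     0.00    -0.10]
  [   0.00     1.00    -0.20    -0.05]
  [  -0.45    -0.05     0.60    -0.30]
  [  -0.10    -0.05    -0.20     0.80]
Compute the cofactors C_ij = (−1)^(i+j)·(3×3 minor ij) of I−A; the adjugate is their transpose:
adj(I−A) = Cᵀ =
  [ 0.407000   0.193000   0.097500   0.099500]
  [ 0.085500   0.363000   0.151000   0.090000]
  [ 0.389125   0.226750   0.705500   0.327375]
  [ 0.153500   0.103500   0.198000   0.490500]
det(I−A) = Σ_j (I−A)_1j·C_1j = (0.90)(0.407000) + (-0.45)(0.085500) + (0.00)(0.389125) + (-0.10)(0.153500) = 0.312475
(I − A)⁻¹ = adj(I−A) / det(I−A) ≈
  [   1.3025     0.6176     0.3120     0.3184]
  [   0.2736     1.1617     0.4832     0.2880]
  [   1.2453     0.7257     2.2578     1.0477]
  [   0.4912     0.3312     0.6337     1.5697]
Δx = (I − A)⁻¹ Δd with Δd having +80 in the Sector 1 component and 0 elsewhere.
So Δx_1 = L_11 · (+80), where L_11 = adj(I−A)_11 / det(I−A) = 0.407000 / 0.312475.
Δx_1 = 0.407000 × (+80) / 0.312475 = 32.56 / 0.312475 ≈ 104.20.

Δx_1 = 104.20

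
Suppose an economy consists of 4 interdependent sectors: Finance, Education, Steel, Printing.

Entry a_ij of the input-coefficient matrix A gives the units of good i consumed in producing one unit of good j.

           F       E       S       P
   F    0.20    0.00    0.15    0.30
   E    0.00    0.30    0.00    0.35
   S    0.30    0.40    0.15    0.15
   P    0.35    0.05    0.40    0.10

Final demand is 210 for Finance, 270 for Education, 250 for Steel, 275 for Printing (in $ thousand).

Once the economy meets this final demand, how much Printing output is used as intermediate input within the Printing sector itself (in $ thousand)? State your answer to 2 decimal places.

I − A =
  [   0.80     0.00    -0.15    -0.30]
  [   0.00     0.70     0.00    -0.35]
  [  -0.30    -0.40     0.85    -0.15]
  [  -0.35    -0.05    -0.40     0.90]
Compute the cofactors C_ij = (−1)^(i+j)·(3×3 minor ij) of I−A; the adjugate is their transpose:
adj(I−A) = Cᵀ =
  [ 0.422625   0.115875   0.175875   0.215250]
  [ 0.146125   0.390375   0.130375   0.222250]
  [ 0.269500   0.256500   0.416500   0.259000]
  [ 0.292250   0.180750   0.260750   0.444500]
det(I−A) = Σ_j (I−A)_1j·C_1j = (0.80)(0.422625) + (0.00)(0.146125) + (-0.15)(0.269500) + (-0.30)(0.292250) = 0.2100
(I − A)⁻¹ = adj(I−A) / det(I−A) ≈
  [   2.0125     0.5518     0.8375     1.0250]
  [   0.6958     1.8589     0.6208     1.0583]
  [   1.2833     1.2214     1.9833     1.2333]
  [   1.3917     0.8607     1.2417     2.1167]
First solve x = (I − A)⁻¹ d = adj(I−A)·d / det(I−A); in particular x_P = (0.292250·210 + 0.180750·270 + 0.260750·250 + 0.444500·275) / 0.2100 = 297.60 / 0.2100 ≈ 1417.1429.
Intermediate flow from P to P: z_PP = a_PP · x_P = 0.10 × 297.60 / 0.2100 = 29.76 / 0.2100 ≈ 141.71.

z_PP = 141.71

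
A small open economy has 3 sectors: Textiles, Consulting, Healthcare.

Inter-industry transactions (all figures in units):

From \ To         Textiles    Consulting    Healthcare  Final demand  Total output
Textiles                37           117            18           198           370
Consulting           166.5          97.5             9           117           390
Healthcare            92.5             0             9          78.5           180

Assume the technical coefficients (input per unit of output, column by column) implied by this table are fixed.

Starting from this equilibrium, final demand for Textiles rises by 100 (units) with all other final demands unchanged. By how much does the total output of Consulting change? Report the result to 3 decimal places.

Δx_2 = 89.704

Technical coefficients a_ij = z_ij / X_j:
  a_11 = 37/370 = 0.10, a_21 = 166.5/370 = 0.45, a_31 = 92.5/370 = 0.25
  a_12 = 117/390 = 0.30, a_22 = 97.5/390 = 0.25, a_32 = 0/390 = 0.00
  a_13 = 18/180 = 0.10, a_23 = 9/180 = 0.05, a_33 = 9/180 = 0.05
I − A =
  [   0.90    -0.30    -0.10]
  [  -0.45     0.75    -0.05]
  [  -0.25     0.00     0.95]
Cofactors of I−A, C_ij = (−1)^(i+j)·(minor ij) (rows/columns in the sector order above):
  C_11 = (0.75)(0.95) − (-0.05)(0.00) = 0.7125
  C_12 = −[(-0.45)(0.95) − (-0.05)(-0.25)] = 0.4400
  C_13 = (-0.45)(0.00) − (0.75)(-0.25) = 0.1875
  C_21 = −[(-0.30)(0.95) − (-0.10)(0.00)] = 0.2850
  C_22 = (0.90)(0.95) − (-0.10)(-0.25) = 0.8300
  C_23 = −[(0.90)(0.00) − (-0.30)(-0.25)] = 0.0750
  C_31 = (-0.30)(-0.05) − (-0.10)(0.75) = 0.0900
  C_32 = −[(0.90)(-0.05) − (-0.10)(-0.45)] = 0.0900
  C_33 = (0.90)(0.75) − (-0.30)(-0.45) = 0.5400
det(I−A) = Σ_j (I−A)_1j·C_1j = (0.90)(0.7125) + (-0.30)(0.4400) + (-0.10)(0.1875) = 0.4905
adj(I−A) = Cᵀ =
  [ 0.7125   0.2850   0.0900]
  [ 0.4400   0.8300   0.0900]
  [ 0.1875   0.0750   0.5400]
(I − A)⁻¹ = adj(I−A) / det(I−A) ≈
  [   1.4526     0.5810     0.1835]
  [   0.8970     1.6922     0.1835]
  [   0.3823     0.1529     1.1009]
Δx = (I − A)⁻¹ Δd with Δd having +100 in the Textiles component and 0 elsewhere.
So Δx_2 = L_21 · (+100), where L_21 = adj(I−A)_21 / det(I−A) = 0.4400 / 0.4905.
Δx_2 = 0.4400 × (+100) / 0.4905 = 44.00 / 0.4905 ≈ 89.704.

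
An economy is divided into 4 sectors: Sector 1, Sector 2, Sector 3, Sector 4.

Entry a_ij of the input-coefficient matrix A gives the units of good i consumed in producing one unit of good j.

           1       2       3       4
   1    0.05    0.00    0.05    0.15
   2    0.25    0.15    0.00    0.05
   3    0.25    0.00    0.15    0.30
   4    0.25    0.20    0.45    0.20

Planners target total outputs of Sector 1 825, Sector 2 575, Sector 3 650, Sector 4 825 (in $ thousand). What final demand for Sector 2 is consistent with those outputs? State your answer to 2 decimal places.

I − A =
  [   0.95     0.00    -0.05    -0.15]
  [  -0.25     0.85     0.00    -0.05]
  [  -0.25     0.00     0.85    -0.30]
  [  -0.25    -0.20    -0.45     0.80]
d = (I − A) x:
  d_1 = (+0.95)·825 + (+0.00)·575 + (-0.05)·650 + (-0.15)·825 = 627.50
  d_2 = (-0.25)·825 + (+0.85)·575 + (+0.00)·650 + (-0.05)·825 = 241.25
  d_3 = (-0.25)·825 + (+0.00)·575 + (+0.85)·650 + (-0.30)·825 = 98.75
  d_4 = (-0.25)·825 + (-0.20)·575 + (-0.45)·650 + (+0.80)·825 = 46.25

d_2 = 241.25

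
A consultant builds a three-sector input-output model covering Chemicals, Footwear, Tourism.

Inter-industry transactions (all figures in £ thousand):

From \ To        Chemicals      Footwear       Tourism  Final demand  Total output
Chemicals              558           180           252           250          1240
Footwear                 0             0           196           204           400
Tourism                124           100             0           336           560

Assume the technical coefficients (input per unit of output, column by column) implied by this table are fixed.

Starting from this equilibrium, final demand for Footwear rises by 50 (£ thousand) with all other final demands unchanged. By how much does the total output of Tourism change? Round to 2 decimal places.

Technical coefficients a_ij = z_ij / X_j:
  a_11 = 558/1240 = 0.45, a_21 = 0/1240 = 0.00, a_31 = 124/1240 = 0.10
  a_12 = 180/400 = 0.45, a_22 = 0/400 = 0.00, a_32 = 100/400 = 0.25
  a_13 = 252/560 = 0.45, a_23 = 196/560 = 0.35, a_33 = 0/560 = 0.00
I − A =
  [   0.55    -0.45    -0.45]
  [   0.00     1.00    -0.35]
  [  -0.10    -0.25     1.00]
Cofactors of I−A, C_ij = (−1)^(i+j)·(minor ij) (rows/columns in the sector order above):
  C_11 = (1.00)(1.00) − (-0.35)(-0.25) = 0.9125
  C_12 = −[(0.00)(1.00) − (-0.35)(-0.10)] = 0.0350
  C_13 = (0.00)(-0.25) − (1.00)(-0.10) = 0.1000
  C_21 = −[(-0.45)(1.00) − (-0.45)(-0.25)] = 0.5625
  C_22 = (0.55)(1.00) − (-0.45)(-0.10) = 0.5050
  C_23 = −[(0.55)(-0.25) − (-0.45)(-0.10)] = 0.1825
  C_31 = (-0.45)(-0.35) − (-0.45)(1.00) = 0.6075
  C_32 = −[(0.55)(-0.35) − (-0.45)(0.00)] = 0.1925
  C_33 = (0.55)(1.00) − (-0.45)(0.00) = 0.5500
det(I−A) = Σ_j (I−A)_1j·C_1j = (0.55)(0.9125) + (-0.45)(0.0350) + (-0.45)(0.1000) = 0.441125
adj(I−A) = Cᵀ =
  [ 0.9125   0.5625   0.6075]
  [ 0.0350   0.5050   0.1925]
  [ 0.1000   0.1825   0.5500]
(I − A)⁻¹ = adj(I−A) / det(I−A) ≈
  [   2.0686     1.2751     1.3772]
  [   0.0793     1.1448     0.4364]
  [   0.2267     0.4137     1.2468]
Δx = (I − A)⁻¹ Δd with Δd having +50 in the Footwear component and 0 elsewhere.
So Δx_3 = L_32 · (+50), where L_32 = adj(I−A)_32 / det(I−A) = 0.1825 / 0.441125.
Δx_3 = 0.1825 × (+50) / 0.441125 = 9.125 / 0.441125 ≈ 20.69.

Δx_3 = 20.69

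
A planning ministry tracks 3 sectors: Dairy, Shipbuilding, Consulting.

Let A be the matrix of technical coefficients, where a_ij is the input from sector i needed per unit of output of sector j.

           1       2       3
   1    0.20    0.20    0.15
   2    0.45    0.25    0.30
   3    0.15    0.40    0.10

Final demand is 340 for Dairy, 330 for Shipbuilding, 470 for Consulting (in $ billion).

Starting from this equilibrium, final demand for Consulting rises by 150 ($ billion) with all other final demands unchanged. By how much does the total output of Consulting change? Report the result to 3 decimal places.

Δx_3 = 246.675

I − A =
  [   0.80    -0.20    -0.15]
  [  -0.45     0.75    -0.30]
  [  -0.15    -0.40     0.90]
Cofactors of I−A, C_ij = (−1)^(i+j)·(minor ij) (rows/columns in the sector order above):
  C_11 = (0.75)(0.90) − (-0.30)(-0.40) = 0.5550
  C_12 = −[(-0.45)(0.90) − (-0.30)(-0.15)] = 0.4500
  C_13 = (-0.45)(-0.40) − (0.75)(-0.15) = 0.2925
  C_21 = −[(-0.20)(0.90) − (-0.15)(-0.40)] = 0.2400
  C_22 = (0.80)(0.90) − (-0.15)(-0.15) = 0.6975
  C_23 = −[(0.80)(-0.40) − (-0.20)(-0.15)] = 0.3500
  C_31 = (-0.20)(-0.30) − (-0.15)(0.75) = 0.1725
  C_32 = −[(0.80)(-0.30) − (-0.15)(-0.45)] = 0.3075
  C_33 = (0.80)(0.75) − (-0.20)(-0.45) = 0.5100
det(I−A) = Σ_j (I−A)_1j·C_1j = (0.80)(0.5550) + (-0.20)(0.4500) + (-0.15)(0.2925) = 0.310125
adj(I−A) = Cᵀ =
  [ 0.5550   0.2400   0.1725]
  [ 0.4500   0.6975   0.3075]
  [ 0.2925   0.3500   0.5100]
(I − A)⁻¹ = adj(I−A) / det(I−A) ≈
  [   1.7896     0.7739     0.5562]
  [   1.4510     2.2491     0.9915]
  [   0.9432     1.1286     1.6445]
Δx = (I − A)⁻¹ Δd with Δd having +150 in the Consulting component and 0 elsewhere.
So Δx_3 = L_33 · (+150), where L_33 = adj(I−A)_33 / det(I−A) = 0.5100 / 0.310125.
Δx_3 = 0.5100 × (+150) / 0.310125 = 76.50 / 0.310125 ≈ 246.675.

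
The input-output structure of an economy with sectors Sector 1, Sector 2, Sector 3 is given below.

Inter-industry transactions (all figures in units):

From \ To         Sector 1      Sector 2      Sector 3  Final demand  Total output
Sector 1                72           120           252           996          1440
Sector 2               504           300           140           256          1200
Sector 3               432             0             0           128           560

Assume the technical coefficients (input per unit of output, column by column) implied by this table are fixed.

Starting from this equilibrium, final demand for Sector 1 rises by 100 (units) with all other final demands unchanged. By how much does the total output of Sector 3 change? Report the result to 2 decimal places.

Δx_3 = 39.56

Technical coefficients a_ij = z_ij / X_j:
  a_11 = 72/1440 = 0.05, a_21 = 504/1440 = 0.35, a_31 = 432/1440 = 0.30
  a_12 = 120/1200 = 0.10, a_22 = 300/1200 = 0.25, a_32 = 0/1200 = 0.00
  a_13 = 252/560 = 0.45, a_23 = 140/560 = 0.25, a_33 = 0/560 = 0.00
I − A =
  [   0.95    -0.10    -0.45]
  [  -0.35     0.75    -0.25]
  [  -0.30     0.00     1.00]
Cofactors of I−A, C_ij = (−1)^(i+j)·(minor ij) (rows/columns in the sector order above):
  C_11 = (0.75)(1.00) − (-0.25)(0.00) = 0.7500
  C_12 = −[(-0.35)(1.00) − (-0.25)(-0.30)] = 0.4250
  C_13 = (-0.35)(0.00) − (0.75)(-0.30) = 0.2250
  C_21 = −[(-0.10)(1.00) − (-0.45)(0.00)] = 0.1000
  C_22 = (0.95)(1.00) − (-0.45)(-0.30) = 0.8150
  C_23 = −[(0.95)(0.00) − (-0.10)(-0.30)] = 0.0300
  C_31 = (-0.10)(-0.25) − (-0.45)(0.75) = 0.3625
  C_32 = −[(0.95)(-0.25) − (-0.45)(-0.35)] = 0.3950
  C_33 = (0.95)(0.75) − (-0.10)(-0.35) = 0.6775
det(I−A) = Σ_j (I−A)_1j·C_1j = (0.95)(0.7500) + (-0.10)(0.4250) + (-0.45)(0.2250) = 0.56875
adj(I−A) = Cᵀ =
  [ 0.7500   0.1000   0.3625]
  [ 0.4250   0.8150   0.3950]
  [ 0.2250   0.0300   0.6775]
(I − A)⁻¹ = adj(I−A) / det(I−A) ≈
  [   1.3187     0.1758     0.6374]
  [   0.7473     1.4330     0.6945]
  [   0.3956     0.0527     1.1912]
Δx = (I − A)⁻¹ Δd with Δd having +100 in the Sector 1 component and 0 elsewhere.
So Δx_3 = L_31 · (+100), where L_31 = adj(I−A)_31 / det(I−A) = 0.2250 / 0.56875.
Δx_3 = 0.2250 × (+100) / 0.56875 = 22.50 / 0.56875 ≈ 39.56.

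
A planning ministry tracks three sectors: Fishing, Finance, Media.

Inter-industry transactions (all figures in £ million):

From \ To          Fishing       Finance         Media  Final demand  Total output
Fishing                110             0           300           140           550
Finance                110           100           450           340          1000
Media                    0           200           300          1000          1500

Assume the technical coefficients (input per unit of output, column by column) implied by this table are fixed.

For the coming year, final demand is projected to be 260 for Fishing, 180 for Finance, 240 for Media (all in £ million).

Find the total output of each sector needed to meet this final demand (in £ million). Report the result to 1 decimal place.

Technical coefficients a_ij = z_ij / X_j:
  a_11 = 110/550 = 0.20, a_21 = 110/550 = 0.20, a_31 = 0/550 = 0.00
  a_12 = 0/1000 = 0.00, a_22 = 100/1000 = 0.10, a_32 = 200/1000 = 0.20
  a_13 = 300/1500 = 0.20, a_23 = 450/1500 = 0.30, a_33 = 300/1500 = 0.20
I − A =
  [   0.80     0.00    -0.20]
  [  -0.20     0.90    -0.30]
  [   0.00    -0.20     0.80]
Cofactors of I−A, C_ij = (−1)^(i+j)·(minor ij) (rows/columns in the sector order above):
  C_11 = (0.90)(0.80) − (-0.30)(-0.20) = 0.6600
  C_12 = −[(-0.20)(0.80) − (-0.30)(0.00)] = 0.1600
  C_13 = (-0.20)(-0.20) − (0.90)(0.00) = 0.0400
  C_21 = −[(0.00)(0.80) − (-0.20)(-0.20)] = 0.0400
  C_22 = (0.80)(0.80) − (-0.20)(0.00) = 0.6400
  C_23 = −[(0.80)(-0.20) − (0.00)(0.00)] = 0.1600
  C_31 = (0.00)(-0.30) − (-0.20)(0.90) = 0.1800
  C_32 = −[(0.80)(-0.30) − (-0.20)(-0.20)] = 0.2800
  C_33 = (0.80)(0.90) − (0.00)(-0.20) = 0.7200
det(I−A) = Σ_j (I−A)_1j·C_1j = (0.80)(0.6600) + (0.00)(0.1600) + (-0.20)(0.0400) = 0.5200
adj(I−A) = Cᵀ =
  [ 0.6600   0.0400   0.1800]
  [ 0.1600   0.6400   0.2800]
  [ 0.0400   0.1600   0.7200]
(I − A)⁻¹ = adj(I−A) / det(I−A) ≈
  [   1.2692     0.0769     0.3462]
  [   0.3077     1.2308     0.5385]
  [   0.0769     0.3077     1.3846]
x = (I − A)⁻¹ d = adj(I−A)·d / det(I−A), with det(I−A) = 0.5200:
  x_1 = (0.6600·260 + 0.0400·180 + 0.1800·240) / 0.5200 = 222.00 / 0.5200 ≈ 426.9
  x_2 = (0.1600·260 + 0.6400·180 + 0.2800·240) / 0.5200 = 224.00 / 0.5200 ≈ 430.8
  x_3 = (0.0400·260 + 0.1600·180 + 0.7200·240) / 0.5200 = 212.00 / 0.5200 ≈ 407.7

x_1 = 426.9, x_2 = 430.8, x_3 = 407.7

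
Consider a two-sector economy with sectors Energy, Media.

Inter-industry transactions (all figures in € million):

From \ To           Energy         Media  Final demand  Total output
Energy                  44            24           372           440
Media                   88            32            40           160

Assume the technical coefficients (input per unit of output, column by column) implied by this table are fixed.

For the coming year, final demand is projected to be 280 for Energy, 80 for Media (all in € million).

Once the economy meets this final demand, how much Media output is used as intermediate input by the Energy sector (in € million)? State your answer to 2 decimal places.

z_21 = 68.41

Technical coefficients a_ij = z_ij / X_j:
  a_11 = 44/440 = 0.10, a_21 = 88/440 = 0.20
  a_12 = 24/160 = 0.15, a_22 = 32/160 = 0.20
I − A =
  [   0.90    -0.15]
  [  -0.20     0.80]
det(I−A) = (0.90)(0.80) − (-0.15)(-0.20) = 0.6900
adj(I−A) = [[0.80, 0.15], [0.20, 0.90]]
(I − A)⁻¹ = adj(I−A) / det(I−A) ≈
  [   1.1594     0.2174]
  [   0.2899     1.3043]
First solve x = (I − A)⁻¹ d = adj(I−A)·d / det(I−A); in particular x_1 = (0.80·280 + 0.15·80) / 0.6900 = 236.00 / 0.6900 ≈ 342.0290.
Intermediate flow from 2 to 1: z_21 = a_21 · x_1 = 0.20 × 236.00 / 0.6900 = 47.20 / 0.6900 ≈ 68.41.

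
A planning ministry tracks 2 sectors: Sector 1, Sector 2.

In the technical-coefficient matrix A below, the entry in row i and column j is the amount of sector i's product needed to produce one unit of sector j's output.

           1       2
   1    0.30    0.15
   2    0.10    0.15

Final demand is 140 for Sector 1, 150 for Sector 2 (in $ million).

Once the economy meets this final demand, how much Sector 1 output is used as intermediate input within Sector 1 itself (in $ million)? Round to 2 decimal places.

I − A =
  [   0.70    -0.15]
  [  -0.10     0.85]
det(I−A) = (0.70)(0.85) − (-0.15)(-0.10) = 0.5800
adj(I−A) = [[0.85, 0.15], [0.10, 0.70]]
(I − A)⁻¹ = adj(I−A) / det(I−A) ≈
  [   1.4655     0.2586]
  [   0.1724     1.2069]
First solve x = (I − A)⁻¹ d = adj(I−A)·d / det(I−A); in particular x_1 = (0.85·140 + 0.15·150) / 0.5800 = 141.50 / 0.5800 ≈ 243.9655.
Intermediate flow from 1 to 1: z_11 = a_11 · x_1 = 0.30 × 141.50 / 0.5800 = 42.45 / 0.5800 ≈ 73.19.

z_11 = 73.19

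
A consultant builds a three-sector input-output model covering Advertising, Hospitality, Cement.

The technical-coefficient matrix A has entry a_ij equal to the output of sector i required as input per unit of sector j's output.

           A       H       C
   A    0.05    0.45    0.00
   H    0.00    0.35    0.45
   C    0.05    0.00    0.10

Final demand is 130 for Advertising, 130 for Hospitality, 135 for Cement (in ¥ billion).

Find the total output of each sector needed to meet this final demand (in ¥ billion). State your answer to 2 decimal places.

x_A = 285.98, x_H = 314.85, x_C = 165.89

I − A =
  [   0.95    -0.45     0.00]
  [   0.00     0.65    -0.45]
  [  -0.05     0.00     0.90]
Cofactors of I−A, C_ij = (−1)^(i+j)·(minor ij) (rows/columns in the sector order above):
  C_11 = (0.65)(0.90) − (-0.45)(0.00) = 0.5850
  C_12 = −[(0.00)(0.90) − (-0.45)(-0.05)] = 0.0225
  C_13 = (0.00)(0.00) − (0.65)(-0.05) = 0.0325
  C_21 = −[(-0.45)(0.90) − (0.00)(0.00)] = 0.4050
  C_22 = (0.95)(0.90) − (0.00)(-0.05) = 0.8550
  C_23 = −[(0.95)(0.00) − (-0.45)(-0.05)] = 0.0225
  C_31 = (-0.45)(-0.45) − (0.00)(0.65) = 0.2025
  C_32 = −[(0.95)(-0.45) − (0.00)(0.00)] = 0.4275
  C_33 = (0.95)(0.65) − (-0.45)(0.00) = 0.6175
det(I−A) = Σ_j (I−A)_1j·C_1j = (0.95)(0.5850) + (-0.45)(0.0225) + (0.00)(0.0325) = 0.545625
adj(I−A) = Cᵀ =
  [ 0.5850   0.4050   0.2025]
  [ 0.0225   0.8550   0.4275]
  [ 0.0325   0.0225   0.6175]
(I − A)⁻¹ = adj(I−A) / det(I−A) ≈
  [   1.0722     0.7423     0.3711]
  [   0.0412     1.5670     0.7835]
  [   0.0596     0.0412     1.1317]
x = (I − A)⁻¹ d = adj(I−A)·d / det(I−A), with det(I−A) = 0.545625:
  x_A = (0.5850·130 + 0.4050·130 + 0.2025·135) / 0.545625 = 156.0375 / 0.545625 ≈ 285.98
  x_H = (0.0225·130 + 0.8550·130 + 0.4275·135) / 0.545625 = 171.7875 / 0.545625 ≈ 314.85
  x_C = (0.0325·130 + 0.0225·130 + 0.6175·135) / 0.545625 = 90.5125 / 0.545625 ≈ 165.89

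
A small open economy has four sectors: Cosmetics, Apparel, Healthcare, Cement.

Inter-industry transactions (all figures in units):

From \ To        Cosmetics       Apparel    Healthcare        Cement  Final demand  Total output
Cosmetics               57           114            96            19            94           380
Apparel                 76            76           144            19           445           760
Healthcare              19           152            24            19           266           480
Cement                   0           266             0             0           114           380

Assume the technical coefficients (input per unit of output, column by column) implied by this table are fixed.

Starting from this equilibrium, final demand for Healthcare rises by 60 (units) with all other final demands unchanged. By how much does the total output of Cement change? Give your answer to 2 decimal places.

Technical coefficients a_ij = z_ij / X_j:
  a_11 = 57/380 = 0.15, a_21 = 76/380 = 0.20, a_31 = 19/380 = 0.05, a_41 = 0/380 = 0.00
  a_12 = 114/760 = 0.15, a_22 = 76/760 = 0.10, a_32 = 152/760 = 0.20, a_42 = 266/760 = 0.35
  a_13 = 96/480 = 0.20, a_23 = 144/480 = 0.30, a_33 = 24/480 = 0.05, a_43 = 0/480 = 0.00
  a_14 = 19/380 = 0.05, a_24 = 19/380 = 0.05, a_34 = 19/380 = 0.05, a_44 = 0/380 = 0.00
I − A =
  [   0.85    -0.15    -0.20    -0.05]
  [  -0.20     0.90    -0.30    -0.05]
  [  -0.05    -0.20     0.95    -0.05]
  [   0.00    -0.35     0.00     1.00]
Compute the cofactors C_ij = (−1)^(i+j)·(3×3 minor ij) of I−A; the adjugate is their transpose:
adj(I−A) = Cᵀ =
  [ 0.773125   0.202625   0.226750   0.060125]
  [ 0.205000   0.797500   0.295000   0.064875]
  [ 0.087625   0.193250   0.716625   0.049875]
  [ 0.071750   0.279125   0.103250   0.628000]
det(I−A) = Σ_j (I−A)_1j·C_1j = (0.85)(0.773125) + (-0.15)(0.205000) + (-0.20)(0.087625) + (-0.05)(0.071750) = 0.60529375
(I − A)⁻¹ = adj(I−A) / det(I−A) ≈
  [   1.2773     0.3348     0.3746     0.0993]
  [   0.3387     1.3175     0.4874     0.1072]
  [   0.1448     0.3193     1.1839     0.0824]
  [   0.1185     0.4611     0.1706     1.0375]
Δx = (I − A)⁻¹ Δd with Δd having +60 in the Healthcare component and 0 elsewhere.
So Δx_4 = L_43 · (+60), where L_43 = adj(I−A)_43 / det(I−A) = 0.103250 / 0.60529375.
Δx_4 = 0.103250 × (+60) / 0.60529375 = 6.195 / 0.60529375 ≈ 10.23.

Δx_4 = 10.23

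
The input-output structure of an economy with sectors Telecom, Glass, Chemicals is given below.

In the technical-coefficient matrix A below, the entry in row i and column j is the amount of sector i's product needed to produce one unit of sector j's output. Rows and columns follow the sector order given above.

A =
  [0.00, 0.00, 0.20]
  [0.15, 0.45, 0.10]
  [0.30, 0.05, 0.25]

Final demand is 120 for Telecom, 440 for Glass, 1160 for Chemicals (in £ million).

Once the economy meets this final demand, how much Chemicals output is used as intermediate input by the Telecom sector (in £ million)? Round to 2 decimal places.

I − A =
  [   1.00     0.00    -0.20]
  [  -0.15     0.55    -0.10]
  [  -0.30    -0.05     0.75]
Cofactors of I−A, C_ij = (−1)^(i+j)·(minor ij) (rows/columns in the sector order above):
  C_11 = (0.55)(0.75) − (-0.10)(-0.05) = 0.4075
  C_12 = −[(-0.15)(0.75) − (-0.10)(-0.30)] = 0.1425
  C_13 = (-0.15)(-0.05) − (0.55)(-0.30) = 0.1725
  C_21 = −[(0.00)(0.75) − (-0.20)(-0.05)] = 0.0100
  C_22 = (1.00)(0.75) − (-0.20)(-0.30) = 0.6900
  C_23 = −[(1.00)(-0.05) − (0.00)(-0.30)] = 0.0500
  C_31 = (0.00)(-0.10) − (-0.20)(0.55) = 0.1100
  C_32 = −[(1.00)(-0.10) − (-0.20)(-0.15)] = 0.1300
  C_33 = (1.00)(0.55) − (0.00)(-0.15) = 0.5500
det(I−A) = Σ_j (I−A)_1j·C_1j = (1.00)(0.4075) + (0.00)(0.1425) + (-0.20)(0.1725) = 0.3730
adj(I−A) = Cᵀ =
  [ 0.4075   0.0100   0.1100]
  [ 0.1425   0.6900   0.1300]
  [ 0.1725   0.0500   0.5500]
(I − A)⁻¹ = adj(I−A) / det(I−A) ≈
  [   1.0925     0.0268     0.2949]
  [   0.3820     1.8499     0.3485]
  [   0.4625     0.1340     1.4745]
First solve x = (I − A)⁻¹ d = adj(I−A)·d / det(I−A); in particular x_1 = (0.4075·120 + 0.0100·440 + 0.1100·1160) / 0.3730 = 180.90 / 0.3730 ≈ 484.9866.
Intermediate flow from 3 to 1: z_31 = a_31 · x_1 = 0.30 × 180.90 / 0.3730 = 54.27 / 0.3730 ≈ 145.50.

z_31 = 145.50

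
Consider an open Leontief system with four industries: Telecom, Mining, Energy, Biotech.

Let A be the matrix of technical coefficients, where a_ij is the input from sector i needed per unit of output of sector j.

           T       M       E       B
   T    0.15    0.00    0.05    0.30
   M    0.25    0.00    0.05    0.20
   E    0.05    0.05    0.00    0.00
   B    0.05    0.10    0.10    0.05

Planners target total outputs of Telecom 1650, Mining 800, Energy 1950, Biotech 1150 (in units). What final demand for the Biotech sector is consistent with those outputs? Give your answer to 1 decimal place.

d_B = 735.0

I − A =
  [   0.85     0.00    -0.05    -0.30]
  [  -0.25     1.00    -0.05    -0.20]
  [  -0.05    -0.05     1.00     0.00]
  [  -0.05    -0.10    -0.10     0.95]
d = (I − A) x:
  d_T = (+0.85)·1650 + (+0.00)·800 + (-0.05)·1950 + (-0.30)·1150 = 960.0
  d_M = (-0.25)·1650 + (+1.00)·800 + (-0.05)·1950 + (-0.20)·1150 = 60.0
  d_E = (-0.05)·1650 + (-0.05)·800 + (+1.00)·1950 + (+0.00)·1150 = 1827.5
  d_B = (-0.05)·1650 + (-0.10)·800 + (-0.10)·1950 + (+0.95)·1150 = 735.0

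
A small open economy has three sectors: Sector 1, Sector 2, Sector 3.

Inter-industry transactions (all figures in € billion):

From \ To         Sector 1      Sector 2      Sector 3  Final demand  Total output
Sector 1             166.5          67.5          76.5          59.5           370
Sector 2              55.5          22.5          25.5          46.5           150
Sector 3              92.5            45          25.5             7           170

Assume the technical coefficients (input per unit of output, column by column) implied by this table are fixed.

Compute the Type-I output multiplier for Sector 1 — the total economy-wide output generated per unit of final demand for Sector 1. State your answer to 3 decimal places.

Technical coefficients a_ij = z_ij / X_j:
  a_11 = 166.5/370 = 0.45, a_21 = 55.5/370 = 0.15, a_31 = 92.5/370 = 0.25
  a_12 = 67.5/150 = 0.45, a_22 = 22.5/150 = 0.15, a_32 = 45/150 = 0.30
  a_13 = 76.5/170 = 0.45, a_23 = 25.5/170 = 0.15, a_33 = 25.5/170 = 0.15
I − A =
  [   0.55    -0.45    -0.45]
  [  -0.15     0.85    -0.15]
  [  -0.25    -0.30     0.85]
Cofactors of I−A, C_ij = (−1)^(i+j)·(minor ij) (rows/columns in the sector order above):
  C_11 = (0.85)(0.85) − (-0.15)(-0.30) = 0.6775
  C_12 = −[(-0.15)(0.85) − (-0.15)(-0.25)] = 0.1650
  C_13 = (-0.15)(-0.30) − (0.85)(-0.25) = 0.2575
  C_21 = −[(-0.45)(0.85) − (-0.45)(-0.30)] = 0.5175
  C_22 = (0.55)(0.85) − (-0.45)(-0.25) = 0.3550
  C_23 = −[(0.55)(-0.30) − (-0.45)(-0.25)] = 0.2775
  C_31 = (-0.45)(-0.15) − (-0.45)(0.85) = 0.4500
  C_32 = −[(0.55)(-0.15) − (-0.45)(-0.15)] = 0.1500
  C_33 = (0.55)(0.85) − (-0.45)(-0.15) = 0.4000
det(I−A) = Σ_j (I−A)_1j·C_1j = (0.55)(0.6775) + (-0.45)(0.1650) + (-0.45)(0.2575) = 0.1825
adj(I−A) = Cᵀ =
  [ 0.6775   0.5175   0.4500]
  [ 0.1650   0.3550   0.1500]
  [ 0.2575   0.2775   0.4000]
(I − A)⁻¹ = adj(I−A) / det(I−A) ≈
  [   3.7123     2.8356     2.4658]
  [   0.9041     1.9452     0.8219]
  [   1.4110     1.5205     2.1918]
The output multiplier for sector j is the column-j sum of the Leontief inverse (I − A)⁻¹ = adj(I−A) / det(I−A).
Column 1 of adj(I−A): (0.6775, 0.1650, 0.2575); det(I−A) = 0.1825.
m_1 = (0.6775 + 0.1650 + 0.2575) / 0.1825 = 1.10 / 0.1825 ≈ 6.027.

m_1 = 6.027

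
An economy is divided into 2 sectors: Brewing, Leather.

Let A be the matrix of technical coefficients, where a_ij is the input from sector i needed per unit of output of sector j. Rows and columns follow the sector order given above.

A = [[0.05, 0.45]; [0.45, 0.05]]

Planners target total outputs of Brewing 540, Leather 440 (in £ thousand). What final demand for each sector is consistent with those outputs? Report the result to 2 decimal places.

d_1 = 315.00, d_2 = 175.00

I − A =
  [   0.95    -0.45]
  [  -0.45     0.95]
d = (I − A) x:
  d_1 = (+0.95)·540 + (-0.45)·440 = 315.00
  d_2 = (-0.45)·540 + (+0.95)·440 = 175.00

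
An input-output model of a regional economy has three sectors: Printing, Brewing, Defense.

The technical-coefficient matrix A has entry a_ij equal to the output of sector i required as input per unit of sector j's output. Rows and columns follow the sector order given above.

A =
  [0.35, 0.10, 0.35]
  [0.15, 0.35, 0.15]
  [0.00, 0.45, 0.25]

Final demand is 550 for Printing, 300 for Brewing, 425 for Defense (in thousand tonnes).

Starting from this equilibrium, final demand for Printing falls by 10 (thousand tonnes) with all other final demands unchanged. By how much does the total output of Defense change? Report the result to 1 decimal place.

I − A =
  [   0.65    -0.10    -0.35]
  [  -0.15     0.65    -0.15]
  [   0.00    -0.45     0.75]
Cofactors of I−A, C_ij = (−1)^(i+j)·(minor ij) (rows/columns in the sector order above):
  C_11 = (0.65)(0.75) − (-0.15)(-0.45) = 0.4200
  C_12 = −[(-0.15)(0.75) − (-0.15)(0.00)] = 0.1125
  C_13 = (-0.15)(-0.45) − (0.65)(0.00) = 0.0675
  C_21 = −[(-0.10)(0.75) − (-0.35)(-0.45)] = 0.2325
  C_22 = (0.65)(0.75) − (-0.35)(0.00) = 0.4875
  C_23 = −[(0.65)(-0.45) − (-0.10)(0.00)] = 0.2925
  C_31 = (-0.10)(-0.15) − (-0.35)(0.65) = 0.2425
  C_32 = −[(0.65)(-0.15) − (-0.35)(-0.15)] = 0.1500
  C_33 = (0.65)(0.65) − (-0.10)(-0.15) = 0.4075
det(I−A) = Σ_j (I−A)_1j·C_1j = (0.65)(0.4200) + (-0.10)(0.1125) + (-0.35)(0.0675) = 0.238125
adj(I−A) = Cᵀ =
  [ 0.4200   0.2325   0.2425]
  [ 0.1125   0.4875   0.1500]
  [ 0.0675   0.2925   0.4075]
(I − A)⁻¹ = adj(I−A) / det(I−A) ≈
  [   1.7638     0.9764     1.0184]
  [   0.4724     2.0472     0.6299]
  [   0.2835     1.2283     1.7113]
Δx = (I − A)⁻¹ Δd with Δd having -10 in the Printing component and 0 elsewhere.
So Δx_D = L_DP · (-10), where L_DP = adj(I−A)_DP / det(I−A) = 0.0675 / 0.238125.
Δx_D = 0.0675 × (-10) / 0.238125 = -0.675 / 0.238125 ≈ -2.8.

Δx_D = -2.8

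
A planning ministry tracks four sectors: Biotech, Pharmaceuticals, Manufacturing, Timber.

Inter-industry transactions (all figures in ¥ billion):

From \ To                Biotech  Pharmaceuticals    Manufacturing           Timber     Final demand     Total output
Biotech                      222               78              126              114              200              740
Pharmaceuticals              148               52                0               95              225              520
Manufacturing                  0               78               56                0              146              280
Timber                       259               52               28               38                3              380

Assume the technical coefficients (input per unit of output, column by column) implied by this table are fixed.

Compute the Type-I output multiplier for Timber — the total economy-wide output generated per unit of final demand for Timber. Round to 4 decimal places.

m_T = 3.1181

Technical coefficients a_ij = z_ij / X_j:
  a_BB = 222/740 = 0.30, a_PB = 148/740 = 0.20, a_MB = 0/740 = 0.00, a_TB = 259/740 = 0.35
  a_BP = 78/520 = 0.15, a_PP = 52/520 = 0.10, a_MP = 78/520 = 0.15, a_TP = 52/520 = 0.10
  a_BM = 126/280 = 0.45, a_PM = 0/280 = 0.00, a_MM = 56/280 = 0.20, a_TM = 28/280 = 0.10
  a_BT = 114/380 = 0.30, a_PT = 95/380 = 0.25, a_MT = 0/380 = 0.00, a_TT = 38/380 = 0.10
I − A =
  [   0.70    -0.15    -0.45    -0.30]
  [  -0.20     0.90     0.00    -0.25]
  [   0.00    -0.15     0.80     0.00]
  [  -0.35    -0.10    -0.10     0.90]
Compute the cofactors C_ij = (−1)^(i+j)·(3×3 minor ij) of I−A; the adjugate is their transpose:
adj(I−A) = Cᵀ =
  [ 0.624250   0.197250   0.384000   0.262875]
  [ 0.214000   0.420000   0.143875   0.188000]
  [ 0.040125   0.078750   0.408875   0.035250]
  [ 0.271000   0.132125   0.210750   0.466500]
det(I−A) = Σ_j (I−A)_1j·C_1j = (0.70)(0.624250) + (-0.15)(0.214000) + (-0.45)(0.040125) + (-0.30)(0.271000) = 0.30551875
(I − A)⁻¹ = adj(I−A) / det(I−A) ≈
  [   2.04325     0.64562     1.25688     0.86042]
  [   0.70045     1.37471     0.47092     0.61535]
  [   0.13133     0.25776     1.33830     0.11538]
  [   0.88702     0.43246     0.68981     1.52691]
The output multiplier for sector j is the column-j sum of the Leontief inverse (I − A)⁻¹ = adj(I−A) / det(I−A).
Column T of adj(I−A): (0.262875, 0.188000, 0.035250, 0.466500); det(I−A) = 0.30551875.
m_T = (0.262875 + 0.188000 + 0.035250 + 0.466500) / 0.30551875 = 0.952625 / 0.30551875 ≈ 3.1181.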